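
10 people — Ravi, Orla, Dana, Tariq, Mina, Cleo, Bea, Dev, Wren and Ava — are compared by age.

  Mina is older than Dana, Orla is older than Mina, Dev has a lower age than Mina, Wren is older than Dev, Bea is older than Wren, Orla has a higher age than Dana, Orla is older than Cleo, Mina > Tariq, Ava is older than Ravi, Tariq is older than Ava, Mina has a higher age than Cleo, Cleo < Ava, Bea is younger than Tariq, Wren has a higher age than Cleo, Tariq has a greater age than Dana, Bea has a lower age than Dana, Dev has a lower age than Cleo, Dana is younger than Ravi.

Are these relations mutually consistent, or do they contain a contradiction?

The single ordering Dev < Cleo < Wren < Bea < Dana < Ravi < Ava < Tariq < Mina < Orla satisfies every listed relation, so no contradiction arises.

consistent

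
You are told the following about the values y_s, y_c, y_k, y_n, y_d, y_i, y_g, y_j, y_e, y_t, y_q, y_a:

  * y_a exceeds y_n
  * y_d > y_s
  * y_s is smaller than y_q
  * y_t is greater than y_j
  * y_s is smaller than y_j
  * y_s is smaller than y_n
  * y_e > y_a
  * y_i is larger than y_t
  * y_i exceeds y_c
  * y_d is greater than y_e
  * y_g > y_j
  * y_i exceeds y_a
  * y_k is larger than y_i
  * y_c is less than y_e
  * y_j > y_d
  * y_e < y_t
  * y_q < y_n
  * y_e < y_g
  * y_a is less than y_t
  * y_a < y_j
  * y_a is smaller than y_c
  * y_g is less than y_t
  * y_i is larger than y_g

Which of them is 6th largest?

Piecing the relations together gives one ordering: y_s < y_q < y_n < y_a < y_c < y_e < y_d < y_j < y_g < y_t < y_i < y_k.
The 6th largest is y_d.

y_d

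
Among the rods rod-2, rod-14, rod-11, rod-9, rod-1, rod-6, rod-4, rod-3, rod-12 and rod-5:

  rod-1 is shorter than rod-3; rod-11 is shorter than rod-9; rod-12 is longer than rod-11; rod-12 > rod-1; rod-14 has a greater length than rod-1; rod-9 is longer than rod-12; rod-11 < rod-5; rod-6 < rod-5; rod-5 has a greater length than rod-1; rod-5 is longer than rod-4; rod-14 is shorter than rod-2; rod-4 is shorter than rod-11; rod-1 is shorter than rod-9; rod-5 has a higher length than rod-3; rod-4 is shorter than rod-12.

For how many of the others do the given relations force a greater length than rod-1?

The elements the relations force above rod-1 are rod-14, rod-12, rod-2, rod-9, rod-3, rod-5 — no chain reaches any other.
That is 6.

6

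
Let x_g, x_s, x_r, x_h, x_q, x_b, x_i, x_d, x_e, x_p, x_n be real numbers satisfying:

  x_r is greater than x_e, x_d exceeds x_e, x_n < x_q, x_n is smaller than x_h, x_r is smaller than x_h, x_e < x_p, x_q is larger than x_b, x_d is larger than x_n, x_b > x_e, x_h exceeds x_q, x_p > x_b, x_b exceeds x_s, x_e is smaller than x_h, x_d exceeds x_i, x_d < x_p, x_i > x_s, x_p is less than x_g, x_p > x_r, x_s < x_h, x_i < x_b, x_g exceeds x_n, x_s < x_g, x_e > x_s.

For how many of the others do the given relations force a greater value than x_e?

7

From x_e the given relations immediately reach x_r, x_b, x_d, x_p, x_h.
From those, x_g, x_q — 7 in total.
No other element is forced above x_e by the given relations, so the count is 7.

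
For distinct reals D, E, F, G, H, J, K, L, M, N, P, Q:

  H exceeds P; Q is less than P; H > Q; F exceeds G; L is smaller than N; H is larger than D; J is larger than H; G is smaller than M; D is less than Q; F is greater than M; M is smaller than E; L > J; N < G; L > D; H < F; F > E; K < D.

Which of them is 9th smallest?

G

Piecing the relations together gives one ordering: K < D < Q < P < H < J < L < N < G < M < E < F.
Counting 9 from the smallest end gives G.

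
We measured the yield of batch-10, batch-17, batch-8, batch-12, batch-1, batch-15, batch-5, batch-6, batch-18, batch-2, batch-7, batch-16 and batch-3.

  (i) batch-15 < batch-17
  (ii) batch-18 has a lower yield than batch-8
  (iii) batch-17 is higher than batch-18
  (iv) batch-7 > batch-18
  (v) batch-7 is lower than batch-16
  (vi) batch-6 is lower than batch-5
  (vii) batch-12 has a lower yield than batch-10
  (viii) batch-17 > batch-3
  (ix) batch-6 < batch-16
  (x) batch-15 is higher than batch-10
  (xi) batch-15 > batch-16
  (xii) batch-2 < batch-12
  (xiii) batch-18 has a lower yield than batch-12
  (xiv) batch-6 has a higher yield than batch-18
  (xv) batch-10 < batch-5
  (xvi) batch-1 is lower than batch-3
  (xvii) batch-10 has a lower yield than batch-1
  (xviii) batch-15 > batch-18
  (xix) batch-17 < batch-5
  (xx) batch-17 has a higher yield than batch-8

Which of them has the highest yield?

batch-5

Chaining downward from batch-5: directly below it, batch-6, batch-10, batch-17; then batch-18, batch-12, batch-15, batch-8, batch-3; then batch-2, batch-1, batch-16; then batch-7.
That covers every other element, and nothing is given above batch-5, so batch-5 is the highest yield.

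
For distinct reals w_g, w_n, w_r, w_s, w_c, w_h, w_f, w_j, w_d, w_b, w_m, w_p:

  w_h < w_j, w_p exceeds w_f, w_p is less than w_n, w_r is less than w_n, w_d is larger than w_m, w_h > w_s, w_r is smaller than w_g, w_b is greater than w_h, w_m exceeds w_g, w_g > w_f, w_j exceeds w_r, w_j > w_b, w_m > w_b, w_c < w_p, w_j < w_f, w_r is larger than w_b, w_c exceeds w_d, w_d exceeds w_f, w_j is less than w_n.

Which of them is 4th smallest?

Chaining the given pairs: w_s < w_h < w_b < w_r < w_j < w_f < w_g < w_m < w_d < w_c < w_p < w_n.
The 4th smallest is w_r.

w_r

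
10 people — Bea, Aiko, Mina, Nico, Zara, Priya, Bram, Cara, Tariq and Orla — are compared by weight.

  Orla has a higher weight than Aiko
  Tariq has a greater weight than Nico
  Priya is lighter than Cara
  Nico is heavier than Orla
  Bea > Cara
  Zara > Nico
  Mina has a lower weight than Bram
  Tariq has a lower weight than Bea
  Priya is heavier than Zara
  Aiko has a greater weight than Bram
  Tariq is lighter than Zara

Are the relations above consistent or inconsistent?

consistent

The single ordering Mina < Bram < Aiko < Orla < Nico < Tariq < Zara < Priya < Cara < Bea satisfies every listed relation, so no contradiction arises.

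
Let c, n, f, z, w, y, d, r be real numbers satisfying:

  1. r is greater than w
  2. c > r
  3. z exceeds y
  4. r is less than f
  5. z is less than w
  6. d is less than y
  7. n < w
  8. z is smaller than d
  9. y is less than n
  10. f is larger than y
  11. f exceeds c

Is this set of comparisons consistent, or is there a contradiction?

inconsistent

We have y < z stated directly, yet also z < d < y by chaining the others — so z < y. Contradiction.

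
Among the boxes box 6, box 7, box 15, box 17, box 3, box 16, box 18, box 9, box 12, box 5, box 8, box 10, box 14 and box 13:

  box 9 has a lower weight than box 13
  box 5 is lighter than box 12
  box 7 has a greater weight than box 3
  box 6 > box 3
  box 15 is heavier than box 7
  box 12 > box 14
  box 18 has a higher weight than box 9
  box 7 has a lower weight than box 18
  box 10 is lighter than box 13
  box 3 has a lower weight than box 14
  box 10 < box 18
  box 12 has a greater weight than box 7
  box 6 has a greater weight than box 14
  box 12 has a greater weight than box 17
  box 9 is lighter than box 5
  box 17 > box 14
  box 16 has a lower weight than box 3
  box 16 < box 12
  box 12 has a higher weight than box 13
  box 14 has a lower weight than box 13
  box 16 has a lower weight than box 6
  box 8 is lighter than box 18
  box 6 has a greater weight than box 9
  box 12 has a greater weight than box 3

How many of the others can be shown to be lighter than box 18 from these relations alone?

6

Directly below box 18: box 10, box 9, box 7, box 8.
One step further: box 3 (5 so far).
One step further: box 16 (6 so far).
No other element is forced below box 18 by the given relations, so the count is 6.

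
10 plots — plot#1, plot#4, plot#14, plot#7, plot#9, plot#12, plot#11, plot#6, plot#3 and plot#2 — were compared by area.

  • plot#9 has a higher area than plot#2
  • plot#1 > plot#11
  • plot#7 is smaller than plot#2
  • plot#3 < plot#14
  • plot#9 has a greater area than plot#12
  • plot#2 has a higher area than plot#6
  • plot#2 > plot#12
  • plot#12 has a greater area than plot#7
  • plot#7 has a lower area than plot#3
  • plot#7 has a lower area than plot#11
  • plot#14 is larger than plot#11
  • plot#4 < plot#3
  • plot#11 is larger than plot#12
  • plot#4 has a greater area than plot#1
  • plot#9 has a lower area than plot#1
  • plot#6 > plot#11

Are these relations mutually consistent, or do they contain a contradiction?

Every relation is compatible with plot#7 < plot#12 < plot#11 < plot#6 < plot#2 < plot#9 < plot#1 < plot#4 < plot#3 < plot#14; the set is consistent.

consistent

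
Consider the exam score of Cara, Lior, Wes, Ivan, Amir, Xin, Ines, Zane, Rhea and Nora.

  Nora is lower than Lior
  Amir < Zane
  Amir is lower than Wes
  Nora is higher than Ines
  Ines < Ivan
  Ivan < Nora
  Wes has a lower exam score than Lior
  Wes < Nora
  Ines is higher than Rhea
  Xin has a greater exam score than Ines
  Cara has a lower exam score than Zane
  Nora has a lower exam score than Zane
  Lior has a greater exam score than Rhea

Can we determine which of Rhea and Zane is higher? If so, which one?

Zane

Rhea < Ines and Ines < Ivan give Rhea < Ivan.
Then Ivan < Nora extends the chain to Nora.
With Nora < Zane: Rhea < Ines < Ivan < Nora < Zane.
So Zane is higher.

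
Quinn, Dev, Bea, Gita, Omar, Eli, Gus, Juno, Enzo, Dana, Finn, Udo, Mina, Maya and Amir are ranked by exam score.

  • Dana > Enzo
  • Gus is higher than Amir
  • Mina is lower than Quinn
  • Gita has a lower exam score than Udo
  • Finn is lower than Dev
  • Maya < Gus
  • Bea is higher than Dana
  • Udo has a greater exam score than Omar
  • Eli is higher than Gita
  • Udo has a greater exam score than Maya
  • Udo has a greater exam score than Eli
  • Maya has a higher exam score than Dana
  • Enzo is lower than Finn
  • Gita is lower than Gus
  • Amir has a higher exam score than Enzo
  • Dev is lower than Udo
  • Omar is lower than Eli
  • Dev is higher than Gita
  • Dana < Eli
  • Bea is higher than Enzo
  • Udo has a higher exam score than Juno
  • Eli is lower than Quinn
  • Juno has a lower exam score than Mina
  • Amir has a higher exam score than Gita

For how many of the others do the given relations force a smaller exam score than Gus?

Directly below Gus: Gita, Amir, Maya.
One step further: Enzo, Dana (5 so far).
Nothing else is reachable below Gus; 5 in all.

5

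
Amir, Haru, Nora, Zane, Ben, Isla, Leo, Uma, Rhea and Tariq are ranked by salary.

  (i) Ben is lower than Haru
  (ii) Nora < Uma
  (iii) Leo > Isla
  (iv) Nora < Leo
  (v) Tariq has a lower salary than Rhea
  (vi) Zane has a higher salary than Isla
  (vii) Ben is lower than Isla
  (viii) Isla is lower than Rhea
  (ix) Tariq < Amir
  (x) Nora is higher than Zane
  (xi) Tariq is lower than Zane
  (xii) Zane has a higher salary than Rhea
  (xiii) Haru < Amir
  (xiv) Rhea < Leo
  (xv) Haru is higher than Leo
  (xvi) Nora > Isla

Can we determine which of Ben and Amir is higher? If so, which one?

Amir

The relevant relations are Ben < Isla; Isla < Rhea; Rhea < Zane; Zane < Nora; Nora < Leo; Leo < Haru; Haru < Amir.
Chaining these gives Ben < Isla < Rhea < Zane < Nora < Leo < Haru < Amir.
So Amir is higher.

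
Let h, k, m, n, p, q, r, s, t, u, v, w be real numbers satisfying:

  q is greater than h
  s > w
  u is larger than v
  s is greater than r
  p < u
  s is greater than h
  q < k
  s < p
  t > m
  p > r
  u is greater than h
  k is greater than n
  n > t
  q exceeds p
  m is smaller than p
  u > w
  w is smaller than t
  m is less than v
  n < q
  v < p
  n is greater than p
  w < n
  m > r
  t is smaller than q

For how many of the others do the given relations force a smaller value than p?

6

Directly below p: r, m, v, s.
One step further: w, h (6 so far).
Nothing else is reachable below p; 6 in all.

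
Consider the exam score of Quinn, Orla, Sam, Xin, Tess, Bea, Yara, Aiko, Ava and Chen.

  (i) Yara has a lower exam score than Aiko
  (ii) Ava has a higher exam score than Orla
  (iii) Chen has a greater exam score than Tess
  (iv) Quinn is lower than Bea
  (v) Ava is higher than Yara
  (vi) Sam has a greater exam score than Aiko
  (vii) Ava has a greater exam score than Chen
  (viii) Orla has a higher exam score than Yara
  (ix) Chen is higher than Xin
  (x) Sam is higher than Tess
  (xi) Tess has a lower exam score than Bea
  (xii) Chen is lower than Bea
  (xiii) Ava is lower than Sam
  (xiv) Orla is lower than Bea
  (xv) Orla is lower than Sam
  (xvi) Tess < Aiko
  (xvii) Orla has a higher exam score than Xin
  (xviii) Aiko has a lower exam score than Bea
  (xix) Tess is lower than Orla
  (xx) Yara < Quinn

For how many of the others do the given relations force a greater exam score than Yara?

6

The elements the relations force above Yara are Quinn, Orla, Aiko, Ava, Bea, Sam — no chain reaches any other.
That is 6.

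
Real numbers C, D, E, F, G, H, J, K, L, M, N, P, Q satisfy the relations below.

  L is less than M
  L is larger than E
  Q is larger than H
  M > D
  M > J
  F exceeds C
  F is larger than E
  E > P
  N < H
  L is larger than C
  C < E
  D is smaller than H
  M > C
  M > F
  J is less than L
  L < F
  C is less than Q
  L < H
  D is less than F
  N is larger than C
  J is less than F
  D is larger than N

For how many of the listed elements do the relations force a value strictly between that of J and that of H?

Chaining upward from J reaches: L, F, M, Q.
Chaining downward from H reaches: P, C, E, L, N, D.
Strictly between J and H are those in both lists: L — 1 element.

1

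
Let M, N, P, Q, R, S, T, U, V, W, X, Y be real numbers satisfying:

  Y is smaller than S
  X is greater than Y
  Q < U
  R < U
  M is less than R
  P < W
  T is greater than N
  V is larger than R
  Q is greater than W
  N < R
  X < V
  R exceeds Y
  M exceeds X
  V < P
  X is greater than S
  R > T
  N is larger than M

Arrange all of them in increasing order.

Y < S < X < M < N < T < R < V < P < W < Q < U

Nothing is placed below Y, so it is least; from there Y < S; S < X; X < M; M < N; N < T; T < R; R < V; V < P; P < W; W < Q; Q < U, each given directly.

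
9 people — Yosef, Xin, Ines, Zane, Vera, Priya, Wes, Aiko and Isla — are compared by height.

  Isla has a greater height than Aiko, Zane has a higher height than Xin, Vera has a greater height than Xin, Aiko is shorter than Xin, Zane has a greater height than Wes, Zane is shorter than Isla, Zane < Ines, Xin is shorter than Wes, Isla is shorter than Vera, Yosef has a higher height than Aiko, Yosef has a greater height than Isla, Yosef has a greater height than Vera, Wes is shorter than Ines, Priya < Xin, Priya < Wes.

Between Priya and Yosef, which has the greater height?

Priya < Xin and Xin < Wes give Priya < Wes.
Then Wes < Zane extends the chain to Zane.
Then Zane < Isla extends the chain to Isla.
Then Isla < Vera extends the chain to Vera.
Then Vera < Yosef extends the chain to Yosef.
So Priya < Yosef; Yosef is the taller of the two.

Yosef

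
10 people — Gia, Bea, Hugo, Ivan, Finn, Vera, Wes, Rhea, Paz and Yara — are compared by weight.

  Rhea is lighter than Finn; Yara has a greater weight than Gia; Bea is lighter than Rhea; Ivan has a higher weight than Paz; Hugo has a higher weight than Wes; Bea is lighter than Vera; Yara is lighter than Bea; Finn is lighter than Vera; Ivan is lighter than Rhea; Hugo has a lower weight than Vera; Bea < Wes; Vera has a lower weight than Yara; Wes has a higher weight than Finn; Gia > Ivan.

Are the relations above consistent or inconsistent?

inconsistent

We have Vera < Yara stated directly, yet also Yara < Bea < Rhea < Finn < Wes < Hugo < Vera by chaining the others — so Yara < Vera. Contradiction.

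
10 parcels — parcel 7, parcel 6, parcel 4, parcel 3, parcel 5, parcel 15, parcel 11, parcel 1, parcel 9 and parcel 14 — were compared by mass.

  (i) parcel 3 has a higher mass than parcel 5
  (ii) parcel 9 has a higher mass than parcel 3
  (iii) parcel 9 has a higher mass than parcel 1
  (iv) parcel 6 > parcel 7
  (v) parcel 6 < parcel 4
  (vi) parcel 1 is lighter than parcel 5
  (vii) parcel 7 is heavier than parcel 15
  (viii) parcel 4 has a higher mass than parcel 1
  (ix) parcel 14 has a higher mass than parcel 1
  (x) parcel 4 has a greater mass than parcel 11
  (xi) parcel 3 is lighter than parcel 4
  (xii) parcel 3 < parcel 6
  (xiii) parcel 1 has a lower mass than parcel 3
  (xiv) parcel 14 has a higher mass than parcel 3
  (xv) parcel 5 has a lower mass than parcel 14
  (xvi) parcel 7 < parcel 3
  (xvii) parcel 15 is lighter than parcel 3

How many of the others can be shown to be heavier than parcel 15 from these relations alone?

6

From parcel 15 the given relations immediately reach parcel 7, parcel 3.
From those, parcel 9, parcel 6, parcel 14, parcel 4 — 6 in total.
Nothing else is reachable above parcel 15; 6 in all.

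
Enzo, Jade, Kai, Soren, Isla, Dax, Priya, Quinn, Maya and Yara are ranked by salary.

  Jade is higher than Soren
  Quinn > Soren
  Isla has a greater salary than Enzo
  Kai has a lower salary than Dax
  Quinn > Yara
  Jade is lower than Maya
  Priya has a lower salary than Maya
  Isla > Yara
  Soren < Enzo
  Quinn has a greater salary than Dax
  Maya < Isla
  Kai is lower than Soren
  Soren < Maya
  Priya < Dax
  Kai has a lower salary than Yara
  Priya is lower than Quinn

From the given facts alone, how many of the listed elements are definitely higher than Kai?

From Kai the given relations immediately reach Soren, Yara, Dax.
From those, Jade, Maya, Enzo, Isla, Quinn — 8 in total.
Nothing else is reachable above Kai; 8 in all.

8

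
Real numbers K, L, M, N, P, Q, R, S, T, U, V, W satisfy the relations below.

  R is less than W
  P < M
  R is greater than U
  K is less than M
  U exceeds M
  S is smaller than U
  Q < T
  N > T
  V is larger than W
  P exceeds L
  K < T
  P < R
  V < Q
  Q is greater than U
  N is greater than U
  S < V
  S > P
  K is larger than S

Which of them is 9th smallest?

The consecutive relations fix a unique order: L < P < S < K < M < U < R < W < V < Q < T < N.
Counting 9 from the smallest end gives V.

V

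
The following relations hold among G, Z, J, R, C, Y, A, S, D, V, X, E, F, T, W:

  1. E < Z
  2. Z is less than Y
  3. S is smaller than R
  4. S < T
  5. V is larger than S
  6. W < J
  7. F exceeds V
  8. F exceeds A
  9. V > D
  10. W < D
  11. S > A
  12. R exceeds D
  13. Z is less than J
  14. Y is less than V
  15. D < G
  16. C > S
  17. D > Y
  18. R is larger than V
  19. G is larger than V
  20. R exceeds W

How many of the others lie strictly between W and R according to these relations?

2

The relations place W below R. An element lies strictly between them when it is forced above W and also forced below R.
Above W: {D, V, F, J, G}. Below R: {A, E, Z, Y, S, D, V}.
Intersection: {D, V} — 2.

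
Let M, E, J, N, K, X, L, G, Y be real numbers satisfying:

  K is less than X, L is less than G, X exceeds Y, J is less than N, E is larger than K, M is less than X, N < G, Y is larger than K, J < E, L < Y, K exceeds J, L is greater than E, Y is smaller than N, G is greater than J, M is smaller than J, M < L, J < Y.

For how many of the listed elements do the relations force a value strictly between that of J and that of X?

4

Chaining upward from J reaches: K, E, L, Y, N, G.
Chaining downward from X reaches: M, K, E, L, Y.
Strictly between J and X are those in both lists: K, E, L, Y — 4 elements.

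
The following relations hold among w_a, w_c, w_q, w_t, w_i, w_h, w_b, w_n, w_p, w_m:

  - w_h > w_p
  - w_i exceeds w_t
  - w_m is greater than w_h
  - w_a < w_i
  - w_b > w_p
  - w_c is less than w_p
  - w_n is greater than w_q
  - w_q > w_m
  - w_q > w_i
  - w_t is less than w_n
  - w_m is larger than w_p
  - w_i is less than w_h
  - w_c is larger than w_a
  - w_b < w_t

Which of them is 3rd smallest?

w_p

The consecutive relations fix a unique order: w_a < w_c < w_p < w_b < w_t < w_i < w_h < w_m < w_q < w_n.
Counting 3 from the smallest end gives w_p.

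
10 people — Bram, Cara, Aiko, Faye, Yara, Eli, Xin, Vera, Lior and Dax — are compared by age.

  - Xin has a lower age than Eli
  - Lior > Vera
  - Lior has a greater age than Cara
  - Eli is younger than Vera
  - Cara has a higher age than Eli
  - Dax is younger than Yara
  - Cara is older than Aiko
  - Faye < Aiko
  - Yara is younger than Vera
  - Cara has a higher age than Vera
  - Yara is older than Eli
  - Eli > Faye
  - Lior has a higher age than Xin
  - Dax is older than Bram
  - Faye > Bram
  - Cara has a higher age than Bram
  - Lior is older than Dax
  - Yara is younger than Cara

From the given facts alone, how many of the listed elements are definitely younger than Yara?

From Yara the given relations immediately reach Eli, Dax.
From those, Bram, Faye, Xin — 5 in total.
No other element is forced below Yara by the given relations, so the count is 5.

5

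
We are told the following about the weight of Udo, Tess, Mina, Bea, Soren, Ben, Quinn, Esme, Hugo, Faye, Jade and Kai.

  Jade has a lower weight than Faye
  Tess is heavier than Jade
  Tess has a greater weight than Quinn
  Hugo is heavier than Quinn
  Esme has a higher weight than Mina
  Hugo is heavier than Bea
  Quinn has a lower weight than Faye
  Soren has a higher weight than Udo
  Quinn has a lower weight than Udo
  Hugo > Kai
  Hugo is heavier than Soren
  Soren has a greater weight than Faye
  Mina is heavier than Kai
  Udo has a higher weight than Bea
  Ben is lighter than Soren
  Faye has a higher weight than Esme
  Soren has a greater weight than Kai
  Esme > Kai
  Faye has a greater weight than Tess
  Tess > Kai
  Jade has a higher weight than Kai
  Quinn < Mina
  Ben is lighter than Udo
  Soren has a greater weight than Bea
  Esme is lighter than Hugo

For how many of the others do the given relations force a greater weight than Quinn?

The elements the relations force above Quinn are Mina, Esme, Tess, Faye, Udo, Soren, Hugo — no chain reaches any other.
That is 7.

7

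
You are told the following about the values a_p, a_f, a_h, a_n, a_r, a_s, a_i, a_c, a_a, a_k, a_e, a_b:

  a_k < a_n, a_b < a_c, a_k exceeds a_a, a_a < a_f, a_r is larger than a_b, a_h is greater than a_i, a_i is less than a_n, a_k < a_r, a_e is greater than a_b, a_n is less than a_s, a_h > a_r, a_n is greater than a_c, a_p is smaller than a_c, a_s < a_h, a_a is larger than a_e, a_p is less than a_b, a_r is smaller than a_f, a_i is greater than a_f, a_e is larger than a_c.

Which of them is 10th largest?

a_c

Chaining the given pairs: a_p < a_b < a_c < a_e < a_a < a_k < a_r < a_f < a_i < a_n < a_s < a_h.
The 10th largest is a_c.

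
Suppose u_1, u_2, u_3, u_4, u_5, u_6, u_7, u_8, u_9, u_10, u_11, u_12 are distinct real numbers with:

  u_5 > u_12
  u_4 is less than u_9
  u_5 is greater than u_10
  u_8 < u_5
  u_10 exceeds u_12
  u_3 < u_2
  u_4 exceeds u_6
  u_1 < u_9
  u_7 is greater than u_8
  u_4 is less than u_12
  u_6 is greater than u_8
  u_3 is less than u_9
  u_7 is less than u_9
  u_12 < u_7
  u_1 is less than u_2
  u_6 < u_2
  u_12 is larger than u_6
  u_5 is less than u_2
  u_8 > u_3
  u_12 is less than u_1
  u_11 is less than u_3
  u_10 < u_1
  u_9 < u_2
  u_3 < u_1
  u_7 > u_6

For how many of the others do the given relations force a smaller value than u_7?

The elements the relations force below u_7 are u_11, u_3, u_8, u_6, u_4, u_12 — no chain reaches any other.
That is 6.

6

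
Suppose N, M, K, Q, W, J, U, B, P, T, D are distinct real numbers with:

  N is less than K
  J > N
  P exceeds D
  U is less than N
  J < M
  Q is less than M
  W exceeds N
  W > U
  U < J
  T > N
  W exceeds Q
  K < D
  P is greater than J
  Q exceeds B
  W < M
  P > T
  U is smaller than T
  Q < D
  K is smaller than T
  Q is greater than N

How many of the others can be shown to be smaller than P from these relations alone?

From P the given relations immediately reach J, T, D.
From those, U, N, K, Q — 7 in total.
From those, B — 8 in total.
No other element is forced below P by the given relations, so the count is 8.

8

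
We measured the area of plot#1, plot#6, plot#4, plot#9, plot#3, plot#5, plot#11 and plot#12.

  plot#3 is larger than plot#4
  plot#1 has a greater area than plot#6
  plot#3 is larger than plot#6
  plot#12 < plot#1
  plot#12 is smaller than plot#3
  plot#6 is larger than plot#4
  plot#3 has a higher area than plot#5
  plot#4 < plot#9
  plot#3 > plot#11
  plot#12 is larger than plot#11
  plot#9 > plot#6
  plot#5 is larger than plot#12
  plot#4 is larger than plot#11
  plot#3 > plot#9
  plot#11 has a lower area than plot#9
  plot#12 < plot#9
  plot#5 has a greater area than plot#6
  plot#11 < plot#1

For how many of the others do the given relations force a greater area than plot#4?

The elements the relations force above plot#4 are plot#6, plot#5, plot#9, plot#3, plot#1 — no chain reaches any other.
That is 5.

5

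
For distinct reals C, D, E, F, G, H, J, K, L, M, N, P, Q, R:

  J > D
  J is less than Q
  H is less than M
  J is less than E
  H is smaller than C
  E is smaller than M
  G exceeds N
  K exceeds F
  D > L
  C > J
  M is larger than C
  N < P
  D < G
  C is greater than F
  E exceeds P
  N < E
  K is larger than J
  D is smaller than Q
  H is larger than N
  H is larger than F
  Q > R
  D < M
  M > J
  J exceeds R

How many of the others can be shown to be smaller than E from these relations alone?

6

Directly below E: N, P, J.
One step further: R, D (5 so far).
One step further: L (6 so far).
Nothing else is reachable below E; 6 in all.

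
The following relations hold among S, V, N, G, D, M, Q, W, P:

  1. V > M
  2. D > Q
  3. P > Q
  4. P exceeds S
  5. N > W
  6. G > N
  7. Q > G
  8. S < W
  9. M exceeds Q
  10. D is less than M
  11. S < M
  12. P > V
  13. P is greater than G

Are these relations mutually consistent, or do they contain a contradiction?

consistent

The single ordering S < W < N < G < Q < D < M < V < P satisfies every listed relation, so no contradiction arises.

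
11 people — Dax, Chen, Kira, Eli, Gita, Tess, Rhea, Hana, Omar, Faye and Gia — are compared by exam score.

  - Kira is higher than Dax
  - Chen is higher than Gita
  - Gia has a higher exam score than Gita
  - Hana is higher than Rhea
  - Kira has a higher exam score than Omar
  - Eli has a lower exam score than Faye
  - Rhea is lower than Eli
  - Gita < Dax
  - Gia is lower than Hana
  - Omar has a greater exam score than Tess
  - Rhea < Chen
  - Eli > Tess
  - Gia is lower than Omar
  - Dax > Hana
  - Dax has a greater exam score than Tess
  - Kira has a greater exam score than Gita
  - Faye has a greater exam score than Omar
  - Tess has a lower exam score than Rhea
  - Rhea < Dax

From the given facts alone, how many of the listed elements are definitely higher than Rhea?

The elements the relations force above Rhea are Hana, Eli, Dax, Faye, Kira, Chen — no chain reaches any other.
That is 6.

6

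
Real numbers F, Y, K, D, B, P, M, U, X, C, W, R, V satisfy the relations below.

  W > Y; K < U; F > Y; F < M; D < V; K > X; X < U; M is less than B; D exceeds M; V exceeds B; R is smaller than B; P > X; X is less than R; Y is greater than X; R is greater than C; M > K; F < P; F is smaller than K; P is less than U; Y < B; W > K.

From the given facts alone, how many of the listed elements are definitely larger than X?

Directly above X: Y, K, P, U, R.
One step further: F, M, W, B (9 so far).
One step further: D, V (11 so far).
No other element is forced above X by the given relations, so the count is 11.

11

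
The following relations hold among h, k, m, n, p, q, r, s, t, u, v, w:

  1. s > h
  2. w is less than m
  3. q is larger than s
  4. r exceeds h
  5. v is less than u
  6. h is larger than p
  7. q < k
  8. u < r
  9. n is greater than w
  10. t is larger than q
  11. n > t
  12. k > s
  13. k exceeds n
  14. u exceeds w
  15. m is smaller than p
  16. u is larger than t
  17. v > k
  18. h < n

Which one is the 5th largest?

n

Piecing the relations together gives one ordering: w < m < p < h < s < q < t < n < k < v < u < r.
Counting 5 from the largest end gives n.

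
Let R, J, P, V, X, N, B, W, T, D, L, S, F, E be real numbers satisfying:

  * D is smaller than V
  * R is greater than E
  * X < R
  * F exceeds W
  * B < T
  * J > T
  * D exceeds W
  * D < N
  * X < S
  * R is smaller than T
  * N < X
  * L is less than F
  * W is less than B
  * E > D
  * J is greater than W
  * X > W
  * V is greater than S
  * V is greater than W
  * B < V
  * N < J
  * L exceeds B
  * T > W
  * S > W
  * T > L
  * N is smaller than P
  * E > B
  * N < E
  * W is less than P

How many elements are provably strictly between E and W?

3

The relations place W below E. An element lies strictly between them when it is forced above W and also forced below E.
Above W: {D, N, B, X, P, R, L, S, T, V, F, J}. Below E: {D, N, B}.
Intersection: {D, N, B} — 3.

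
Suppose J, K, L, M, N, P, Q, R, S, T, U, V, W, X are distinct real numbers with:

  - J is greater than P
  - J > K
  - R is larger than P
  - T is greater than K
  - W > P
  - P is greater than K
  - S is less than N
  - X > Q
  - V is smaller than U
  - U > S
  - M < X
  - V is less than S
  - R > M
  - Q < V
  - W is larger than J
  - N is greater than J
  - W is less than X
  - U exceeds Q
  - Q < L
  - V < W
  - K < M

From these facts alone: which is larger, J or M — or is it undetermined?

Following every chain through M: above M we get R, X; below M we get K.
J is not reached, and no chain runs the other way from J to M.
So the given relations leave the order of M and J undetermined.

undetermined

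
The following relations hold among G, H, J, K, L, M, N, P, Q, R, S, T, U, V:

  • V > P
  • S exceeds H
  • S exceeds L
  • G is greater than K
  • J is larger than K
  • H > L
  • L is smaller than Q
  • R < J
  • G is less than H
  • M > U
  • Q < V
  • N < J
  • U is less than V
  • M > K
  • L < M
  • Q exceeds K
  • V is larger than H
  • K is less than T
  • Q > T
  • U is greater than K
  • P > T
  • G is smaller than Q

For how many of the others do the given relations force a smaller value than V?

8

From V the given relations immediately reach U, P, H, Q.
From those, K, L, G, T — 8 in total.
Nothing else is reachable below V; 8 in all.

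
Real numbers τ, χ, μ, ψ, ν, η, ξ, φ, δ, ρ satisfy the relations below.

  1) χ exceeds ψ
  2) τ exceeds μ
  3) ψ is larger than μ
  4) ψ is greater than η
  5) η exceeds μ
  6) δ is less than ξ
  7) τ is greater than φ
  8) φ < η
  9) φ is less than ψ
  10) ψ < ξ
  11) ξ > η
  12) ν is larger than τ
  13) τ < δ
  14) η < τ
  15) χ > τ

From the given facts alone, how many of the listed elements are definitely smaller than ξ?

From ξ the given relations immediately reach η, ψ, δ.
From those, μ, φ, τ — 6 in total.
No other element is forced below ξ by the given relations, so the count is 6.

6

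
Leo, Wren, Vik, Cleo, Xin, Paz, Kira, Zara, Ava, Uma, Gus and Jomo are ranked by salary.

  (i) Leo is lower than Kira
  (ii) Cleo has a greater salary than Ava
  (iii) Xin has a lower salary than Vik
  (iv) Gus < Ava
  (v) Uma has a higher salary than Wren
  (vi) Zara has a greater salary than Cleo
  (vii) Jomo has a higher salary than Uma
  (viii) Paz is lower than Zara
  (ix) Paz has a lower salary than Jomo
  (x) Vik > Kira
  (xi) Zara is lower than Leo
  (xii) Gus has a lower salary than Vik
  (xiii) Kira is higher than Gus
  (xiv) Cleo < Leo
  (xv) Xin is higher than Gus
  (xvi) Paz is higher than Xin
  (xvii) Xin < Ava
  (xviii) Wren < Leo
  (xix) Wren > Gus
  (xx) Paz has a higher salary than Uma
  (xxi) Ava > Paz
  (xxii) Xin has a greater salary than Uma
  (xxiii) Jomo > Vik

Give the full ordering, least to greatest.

Gus < Wren < Uma < Xin < Paz < Ava < Cleo < Zara < Leo < Kira < Vik < Jomo

The consecutive links are each given: Gus < Wren; Wren < Uma; Uma < Xin; Xin < Paz; Paz < Ava; Ava < Cleo; Cleo < Zara; Zara < Leo; Leo < Kira; Kira < Vik; Vik < Jomo.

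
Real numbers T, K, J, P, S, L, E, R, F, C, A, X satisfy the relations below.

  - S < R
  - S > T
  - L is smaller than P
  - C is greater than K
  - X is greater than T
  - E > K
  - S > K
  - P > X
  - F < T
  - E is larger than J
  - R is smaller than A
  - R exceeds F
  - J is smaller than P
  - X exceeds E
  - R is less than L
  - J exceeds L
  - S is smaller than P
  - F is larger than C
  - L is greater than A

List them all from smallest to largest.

K < C < F < T < S < R < A < L < J < E < X < P

The consecutive links are each given: K < C; C < F; F < T; T < S; S < R; R < A; A < L; L < J; J < E; E < X; X < P.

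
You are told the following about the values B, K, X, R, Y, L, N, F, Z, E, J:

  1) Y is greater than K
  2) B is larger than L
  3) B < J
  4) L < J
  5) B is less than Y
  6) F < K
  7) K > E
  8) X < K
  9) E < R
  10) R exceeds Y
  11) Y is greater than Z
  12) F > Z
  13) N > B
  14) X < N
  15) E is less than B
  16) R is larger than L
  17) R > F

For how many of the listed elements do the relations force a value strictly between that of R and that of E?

The relations place E below R. An element lies strictly between them when it is forced above E and also forced below R.
Above E: {B, J, N, K, Y}. Below R: {L, B, Z, X, F, K, Y}.
Intersection: {B, K, Y} — 3.

3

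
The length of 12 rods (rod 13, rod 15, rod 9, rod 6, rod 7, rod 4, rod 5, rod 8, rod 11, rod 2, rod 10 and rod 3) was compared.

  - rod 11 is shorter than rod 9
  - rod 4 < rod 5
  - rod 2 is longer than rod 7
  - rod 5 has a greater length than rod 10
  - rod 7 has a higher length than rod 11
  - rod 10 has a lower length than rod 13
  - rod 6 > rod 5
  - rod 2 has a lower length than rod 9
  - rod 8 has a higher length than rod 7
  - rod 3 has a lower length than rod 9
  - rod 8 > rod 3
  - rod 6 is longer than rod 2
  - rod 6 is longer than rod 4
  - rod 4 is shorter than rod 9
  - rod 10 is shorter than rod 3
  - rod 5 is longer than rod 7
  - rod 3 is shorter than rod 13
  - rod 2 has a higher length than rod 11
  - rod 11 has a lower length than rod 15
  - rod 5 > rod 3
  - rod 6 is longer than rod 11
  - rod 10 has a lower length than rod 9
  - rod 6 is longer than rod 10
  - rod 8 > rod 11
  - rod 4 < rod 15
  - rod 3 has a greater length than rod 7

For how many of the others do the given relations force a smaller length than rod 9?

6

The elements the relations force below rod 9 are rod 4, rod 11, rod 7, rod 2, rod 10, rod 3 — no chain reaches any other.
That is 6.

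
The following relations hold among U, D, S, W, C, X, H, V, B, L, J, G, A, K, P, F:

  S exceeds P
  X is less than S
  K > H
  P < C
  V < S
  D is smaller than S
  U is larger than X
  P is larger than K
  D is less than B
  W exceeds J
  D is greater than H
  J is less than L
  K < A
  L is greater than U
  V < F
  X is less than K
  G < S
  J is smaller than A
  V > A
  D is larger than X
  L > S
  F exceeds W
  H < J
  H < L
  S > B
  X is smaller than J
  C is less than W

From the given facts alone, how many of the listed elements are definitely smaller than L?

The elements the relations force below L are X, H, K, P, J, A, G, V, U, D, B, S — no chain reaches any other.
That is 12.

12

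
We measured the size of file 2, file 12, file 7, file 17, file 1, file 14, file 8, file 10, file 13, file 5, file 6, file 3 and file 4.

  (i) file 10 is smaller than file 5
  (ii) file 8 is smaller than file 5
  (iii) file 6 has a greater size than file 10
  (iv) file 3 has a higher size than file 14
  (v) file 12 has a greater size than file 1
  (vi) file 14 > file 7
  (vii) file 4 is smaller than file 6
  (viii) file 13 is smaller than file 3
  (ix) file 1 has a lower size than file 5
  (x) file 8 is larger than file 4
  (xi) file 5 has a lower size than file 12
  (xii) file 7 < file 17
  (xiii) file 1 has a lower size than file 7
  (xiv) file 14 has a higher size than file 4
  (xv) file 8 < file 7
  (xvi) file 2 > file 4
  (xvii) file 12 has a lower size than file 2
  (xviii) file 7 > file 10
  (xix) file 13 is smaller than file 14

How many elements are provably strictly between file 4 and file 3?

3

Chaining upward from file 4 reaches: file 6, file 8, file 7, file 5, file 12, file 14, file 17, file 2.
Chaining downward from file 3 reaches: file 10, file 1, file 8, file 7, file 13, file 14.
Strictly between file 4 and file 3 are those in both lists: file 8, file 7, file 14 — 3 elements.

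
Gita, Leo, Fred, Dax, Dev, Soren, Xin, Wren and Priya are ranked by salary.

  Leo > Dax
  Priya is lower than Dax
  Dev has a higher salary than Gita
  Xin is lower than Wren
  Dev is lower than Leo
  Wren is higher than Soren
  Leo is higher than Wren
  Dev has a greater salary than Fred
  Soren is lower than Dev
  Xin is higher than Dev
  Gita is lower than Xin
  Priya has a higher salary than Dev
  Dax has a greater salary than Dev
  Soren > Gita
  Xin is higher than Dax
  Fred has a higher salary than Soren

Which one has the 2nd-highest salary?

Wren

The consecutive relations fix a unique order: Gita < Soren < Fred < Dev < Priya < Dax < Xin < Wren < Leo.
Counting 2 from the largest end gives Wren.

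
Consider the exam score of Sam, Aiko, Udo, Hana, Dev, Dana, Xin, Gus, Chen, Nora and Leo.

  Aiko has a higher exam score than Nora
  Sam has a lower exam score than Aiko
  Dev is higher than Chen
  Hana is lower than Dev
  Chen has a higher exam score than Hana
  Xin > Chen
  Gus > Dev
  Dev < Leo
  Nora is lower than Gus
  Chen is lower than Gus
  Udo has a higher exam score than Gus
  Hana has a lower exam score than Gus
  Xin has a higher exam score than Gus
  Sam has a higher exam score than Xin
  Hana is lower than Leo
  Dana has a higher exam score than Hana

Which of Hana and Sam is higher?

Hana < Chen and Chen < Dev give Hana < Dev.
With Dev < Gus: Hana < Chen < Dev < Gus.
Then Gus < Xin extends the chain to Xin.
With Xin < Sam: Hana < Chen < Dev < Gus < Xin < Sam.
So Hana < Sam; Sam is the higher of the two.

Sam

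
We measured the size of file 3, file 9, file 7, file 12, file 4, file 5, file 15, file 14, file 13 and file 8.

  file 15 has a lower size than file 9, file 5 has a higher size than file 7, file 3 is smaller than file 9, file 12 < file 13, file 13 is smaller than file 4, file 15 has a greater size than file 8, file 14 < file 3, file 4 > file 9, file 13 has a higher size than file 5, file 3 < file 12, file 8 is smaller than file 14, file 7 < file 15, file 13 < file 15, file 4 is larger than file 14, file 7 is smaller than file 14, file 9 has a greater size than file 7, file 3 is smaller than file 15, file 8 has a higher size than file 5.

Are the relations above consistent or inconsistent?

consistent

The single ordering file 7 < file 5 < file 8 < file 14 < file 3 < file 12 < file 13 < file 15 < file 9 < file 4 satisfies every listed relation, so no contradiction arises.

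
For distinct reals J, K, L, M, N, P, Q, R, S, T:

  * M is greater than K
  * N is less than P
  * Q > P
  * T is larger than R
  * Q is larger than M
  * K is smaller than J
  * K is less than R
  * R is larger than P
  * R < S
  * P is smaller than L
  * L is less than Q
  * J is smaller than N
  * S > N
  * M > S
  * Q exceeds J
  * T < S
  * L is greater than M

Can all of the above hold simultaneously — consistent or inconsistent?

Every relation is compatible with K < J < N < P < R < T < S < M < L < Q; the set is consistent.

consistent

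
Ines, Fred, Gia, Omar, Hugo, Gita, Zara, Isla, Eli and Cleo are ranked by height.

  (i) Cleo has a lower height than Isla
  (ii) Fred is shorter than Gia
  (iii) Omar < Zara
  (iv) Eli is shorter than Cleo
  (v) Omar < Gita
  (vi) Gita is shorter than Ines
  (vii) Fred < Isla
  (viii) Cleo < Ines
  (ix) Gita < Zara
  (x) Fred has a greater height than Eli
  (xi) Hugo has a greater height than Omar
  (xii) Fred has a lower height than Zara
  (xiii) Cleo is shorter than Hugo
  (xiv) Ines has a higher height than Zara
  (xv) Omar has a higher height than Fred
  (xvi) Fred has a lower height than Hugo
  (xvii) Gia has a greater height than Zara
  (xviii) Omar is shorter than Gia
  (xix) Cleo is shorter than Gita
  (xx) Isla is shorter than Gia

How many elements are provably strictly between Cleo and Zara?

The relations place Cleo below Zara. An element lies strictly between them when it is forced above Cleo and also forced below Zara.
Above Cleo: {Isla, Gita, Hugo, Ines, Gia}. Below Zara: {Eli, Fred, Omar, Gita}.
Intersection: {Gita} — 1.

1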